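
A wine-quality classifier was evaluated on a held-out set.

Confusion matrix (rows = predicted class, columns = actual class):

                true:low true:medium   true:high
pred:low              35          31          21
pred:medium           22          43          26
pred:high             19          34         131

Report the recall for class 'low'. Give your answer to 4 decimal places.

recall = TP/(TP+FN).
low: TP=35, FN=22+19=41 → 35/76 = 0.46053

0.4605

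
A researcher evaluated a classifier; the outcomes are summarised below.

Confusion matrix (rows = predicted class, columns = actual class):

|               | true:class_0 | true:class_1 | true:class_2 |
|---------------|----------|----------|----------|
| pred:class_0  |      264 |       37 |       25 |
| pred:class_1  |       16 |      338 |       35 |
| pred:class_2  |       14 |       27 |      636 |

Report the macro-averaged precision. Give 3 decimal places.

Per-class precision (TP/(TP+FP)):
  class_0: TP=264, FP=37+25=62 → 264/326 = 0.8098
  class_1: TP=338, FP=16+35=51 → 338/389 = 0.8689
  class_2: TP=636, FP=14+27=41 → 636/677 = 0.9394
Macro-precision = mean = (0.8098 + 0.8689 + 0.9394) / 3 = 0.873

0.873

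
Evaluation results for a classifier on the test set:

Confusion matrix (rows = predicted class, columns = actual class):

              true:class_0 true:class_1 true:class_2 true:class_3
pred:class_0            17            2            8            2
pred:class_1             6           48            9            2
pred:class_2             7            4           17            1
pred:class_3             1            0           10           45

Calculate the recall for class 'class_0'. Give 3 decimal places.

0.548

Take TP from the diagonal, FP from the rest of the 'class_0' prediction marginal, FN from the rest of the 'class_0' actual marginal.
recall = TP/(TP+FN).
class_0: TP=17, FN=6+7+1=14 → 17/31 = 0.5484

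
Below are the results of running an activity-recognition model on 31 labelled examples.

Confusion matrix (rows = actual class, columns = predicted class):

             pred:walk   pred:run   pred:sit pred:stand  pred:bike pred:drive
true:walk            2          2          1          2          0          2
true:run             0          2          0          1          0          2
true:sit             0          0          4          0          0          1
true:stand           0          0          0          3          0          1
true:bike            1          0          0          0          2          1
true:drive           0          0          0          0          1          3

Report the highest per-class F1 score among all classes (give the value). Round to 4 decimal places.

Per-class F1 score (2·TP/(2·TP+FP+FN)):
  walk: TP=2, FP=0+0+0+1+0=1, FN=2+1+2+0+2=7 → 4/12 = 0.33333
  run: TP=2, FP=2+0+0+0+0=2, FN=0+0+1+0+2=3 → 4/9 = 0.44444
  sit: TP=4, FP=1+0+0+0+0=1, FN=0+0+0+0+1=1 → 8/10 = 0.80000
  stand: TP=3, FP=2+1+0+0+0=3, FN=0+0+0+0+1=1 → 6/10 = 0.60000
  bike: TP=2, FP=0+0+0+0+1=1, FN=1+0+0+0+1=2 → 4/7 = 0.57143
  drive: TP=3, FP=2+2+1+1+1=7, FN=0+0+0+0+1=1 → 6/14 = 0.42857
Highest is class 'sit' with F1 score = 0.8000.

0.8000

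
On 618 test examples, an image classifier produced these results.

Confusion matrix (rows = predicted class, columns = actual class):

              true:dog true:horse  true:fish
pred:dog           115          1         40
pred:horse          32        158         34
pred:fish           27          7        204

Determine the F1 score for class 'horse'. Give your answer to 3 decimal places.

Take TP from the diagonal, FP from the rest of the 'horse' prediction marginal, FN from the rest of the 'horse' actual marginal.
F1 score = 2·TP/(2·TP+FP+FN).
horse: TP=158, FP=32+34=66, FN=1+7=8 → 316/390 = 0.8103

0.810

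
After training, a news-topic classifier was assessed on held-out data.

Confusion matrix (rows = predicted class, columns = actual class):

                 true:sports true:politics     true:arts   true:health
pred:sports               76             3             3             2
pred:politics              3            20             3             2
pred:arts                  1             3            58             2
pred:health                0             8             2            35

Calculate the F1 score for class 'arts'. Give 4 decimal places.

Treat 'arts' as positive and all other classes as negative.
F1 score = 2·TP/(2·TP+FP+FN).
arts: TP=58, FP=1+3+2=6, FN=3+3+2=8 → 116/130 = 0.89231

0.8923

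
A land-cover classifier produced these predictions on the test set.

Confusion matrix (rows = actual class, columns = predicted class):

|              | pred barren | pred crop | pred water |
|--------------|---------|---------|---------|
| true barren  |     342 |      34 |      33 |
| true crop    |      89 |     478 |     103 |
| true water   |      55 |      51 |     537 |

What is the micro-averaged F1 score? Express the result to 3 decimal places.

0.788

Micro-averaging pools counts across classes: ΣTP=1357, ΣFP=365, ΣFN=365.
Micro-F1 score = 2·TP/(2·TP+FP+FN) on pooled counts = 0.788 (equals overall accuracy in single-label multiclass).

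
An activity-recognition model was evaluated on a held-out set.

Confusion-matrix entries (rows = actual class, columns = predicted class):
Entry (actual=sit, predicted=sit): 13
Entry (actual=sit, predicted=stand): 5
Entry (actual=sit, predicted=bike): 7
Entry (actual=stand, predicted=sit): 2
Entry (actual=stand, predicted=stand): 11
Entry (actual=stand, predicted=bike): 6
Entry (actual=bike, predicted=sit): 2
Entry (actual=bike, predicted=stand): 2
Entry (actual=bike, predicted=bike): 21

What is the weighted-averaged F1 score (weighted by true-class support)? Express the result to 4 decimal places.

Per-class F1 score (2·TP/(2·TP+FP+FN)):
  sit: TP=13, FP=2+2=4, FN=5+7=12 → 26/42 = 0.61905
  stand: TP=11, FP=5+2=7, FN=2+6=8 → 22/37 = 0.59459
  bike: TP=21, FP=7+6=13, FN=2+2=4 → 42/59 = 0.71186
Weighted-F1 score = Σ (supportᵢ/N)·F1 scoreᵢ with N=69: (25/69)·0.61905 + (19/69)·0.59459 + (25/69)·0.71186 = 0.6459

0.6459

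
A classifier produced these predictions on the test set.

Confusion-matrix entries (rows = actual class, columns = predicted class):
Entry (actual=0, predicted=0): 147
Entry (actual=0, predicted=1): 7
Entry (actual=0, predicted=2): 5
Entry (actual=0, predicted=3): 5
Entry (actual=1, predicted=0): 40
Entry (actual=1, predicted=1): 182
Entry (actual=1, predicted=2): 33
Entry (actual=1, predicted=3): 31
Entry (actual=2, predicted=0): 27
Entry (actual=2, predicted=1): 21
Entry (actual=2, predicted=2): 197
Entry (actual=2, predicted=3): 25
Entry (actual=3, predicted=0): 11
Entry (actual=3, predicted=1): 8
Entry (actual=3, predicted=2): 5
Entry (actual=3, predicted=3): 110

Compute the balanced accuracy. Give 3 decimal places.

Balanced accuracy = mean of per-class recall.
  0: recall = 147/164 = 0.8963
  1: recall = 182/286 = 0.6364
  2: recall = 197/270 = 0.7296
  3: recall = 110/134 = 0.8209
Mean = (0.8963 + 0.6364 + 0.7296 + 0.8209) / 4 = 0.771

0.771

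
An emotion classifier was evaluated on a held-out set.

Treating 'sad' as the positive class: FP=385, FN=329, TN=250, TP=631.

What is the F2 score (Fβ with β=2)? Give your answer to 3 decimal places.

Fβ = (1+β²)·TP / ((1+β²)·TP + β²·FN + FP), with β²=4
= 5·631 / (5·631 + 4·329 + 385) = 0.650

0.650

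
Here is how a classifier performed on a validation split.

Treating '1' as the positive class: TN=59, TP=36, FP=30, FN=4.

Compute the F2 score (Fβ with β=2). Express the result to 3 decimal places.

0.796

Fβ = (1+β²)·TP / ((1+β²)·TP + β²·FN + FP), with β²=4
= 5·36 / (5·36 + 4·4 + 30) = 0.796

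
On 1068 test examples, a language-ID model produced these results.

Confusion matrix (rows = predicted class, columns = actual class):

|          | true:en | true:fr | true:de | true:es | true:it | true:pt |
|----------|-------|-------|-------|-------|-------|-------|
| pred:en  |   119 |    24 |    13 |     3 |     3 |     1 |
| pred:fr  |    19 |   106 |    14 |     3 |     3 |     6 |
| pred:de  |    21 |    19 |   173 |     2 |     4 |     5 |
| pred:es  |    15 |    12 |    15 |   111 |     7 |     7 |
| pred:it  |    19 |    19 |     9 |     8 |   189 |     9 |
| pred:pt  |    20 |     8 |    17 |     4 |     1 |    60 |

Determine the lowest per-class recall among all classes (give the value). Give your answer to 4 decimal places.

0.5587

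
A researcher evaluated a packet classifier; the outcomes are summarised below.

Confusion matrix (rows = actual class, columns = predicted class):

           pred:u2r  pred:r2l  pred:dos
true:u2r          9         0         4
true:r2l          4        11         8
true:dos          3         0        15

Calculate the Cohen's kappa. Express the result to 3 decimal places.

0.479

Observed agreement pₒ = trace/N = 35/54 = 0.6481
Expected agreement pₑ = Σ (rowᵢ·colᵢ)/N² = (13·16 + 23·11 + 18·27)/54² = 0.3248
κ = (pₒ − pₑ)/(1 − pₑ) = (0.6481 − 0.3248)/(1 − 0.3248) = 0.479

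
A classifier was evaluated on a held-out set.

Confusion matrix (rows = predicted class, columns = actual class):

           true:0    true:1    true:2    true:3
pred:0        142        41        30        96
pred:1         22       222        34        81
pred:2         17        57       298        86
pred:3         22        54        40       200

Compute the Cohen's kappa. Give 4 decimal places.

0.4611

Observed agreement pₒ = trace/N = 862/1442 = 0.59778
Expected agreement pₑ = Σ (rowᵢ·colᵢ)/N² = (203·309 + 374·359 + 402·458 + 463·316)/1442² = 0.25364
κ = (pₒ − pₑ)/(1 − pₑ) = (0.59778 − 0.25364)/(1 − 0.25364) = 0.4611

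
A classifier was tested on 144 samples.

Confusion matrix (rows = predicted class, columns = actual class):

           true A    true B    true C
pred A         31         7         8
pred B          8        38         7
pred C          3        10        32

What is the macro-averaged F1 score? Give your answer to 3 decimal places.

0.701

Per-class F1 score (2·TP/(2·TP+FP+FN)):
  A: TP=31, FP=7+8=15, FN=8+3=11 → 62/88 = 0.7045
  B: TP=38, FP=8+7=15, FN=7+10=17 → 76/108 = 0.7037
  C: TP=32, FP=3+10=13, FN=8+7=15 → 64/92 = 0.6957
Macro-F1 score = mean = (0.7045 + 0.7037 + 0.6957) / 3 = 0.701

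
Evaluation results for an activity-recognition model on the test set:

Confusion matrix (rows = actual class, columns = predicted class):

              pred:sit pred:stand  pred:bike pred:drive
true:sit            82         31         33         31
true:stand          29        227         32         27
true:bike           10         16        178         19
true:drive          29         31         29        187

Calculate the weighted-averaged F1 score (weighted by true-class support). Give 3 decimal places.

0.677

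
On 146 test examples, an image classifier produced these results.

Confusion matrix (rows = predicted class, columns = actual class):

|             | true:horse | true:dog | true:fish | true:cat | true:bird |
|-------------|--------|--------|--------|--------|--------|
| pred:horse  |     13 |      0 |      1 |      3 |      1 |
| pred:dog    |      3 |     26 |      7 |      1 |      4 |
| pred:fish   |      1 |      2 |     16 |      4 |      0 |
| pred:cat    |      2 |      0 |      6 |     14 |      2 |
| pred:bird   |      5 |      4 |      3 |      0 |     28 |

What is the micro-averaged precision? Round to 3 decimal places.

Micro-averaging pools counts across classes: ΣTP=97, ΣFP=49, ΣFN=49.
Micro-precision = TP/(TP+FP) on pooled counts = 0.664 (equals overall accuracy in single-label multiclass).

0.664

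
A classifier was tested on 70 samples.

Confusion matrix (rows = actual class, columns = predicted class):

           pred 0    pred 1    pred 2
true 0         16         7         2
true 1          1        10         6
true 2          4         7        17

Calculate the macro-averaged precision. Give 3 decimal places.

0.620

Per-class precision (TP/(TP+FP)):
  0: TP=16, FP=1+4=5 → 16/21 = 0.7619
  1: TP=10, FP=7+7=14 → 10/24 = 0.4167
  2: TP=17, FP=2+6=8 → 17/25 = 0.6800
Macro-precision = mean = (0.7619 + 0.4167 + 0.6800) / 3 = 0.620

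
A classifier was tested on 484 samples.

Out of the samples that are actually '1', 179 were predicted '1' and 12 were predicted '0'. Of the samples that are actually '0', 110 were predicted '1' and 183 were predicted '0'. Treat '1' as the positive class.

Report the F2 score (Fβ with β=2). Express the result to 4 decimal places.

0.8500

Fβ = (1+β²)·TP / ((1+β²)·TP + β²·FN + FP), with β²=4
= 5·179 / (5·179 + 4·12 + 110) = 0.8500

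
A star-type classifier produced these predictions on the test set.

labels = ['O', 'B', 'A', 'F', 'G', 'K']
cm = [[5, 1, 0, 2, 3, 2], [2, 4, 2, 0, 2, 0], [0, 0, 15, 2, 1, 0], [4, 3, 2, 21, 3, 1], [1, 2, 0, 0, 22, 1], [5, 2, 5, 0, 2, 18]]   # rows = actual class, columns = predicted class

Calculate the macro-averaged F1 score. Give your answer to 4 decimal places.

Per-class F1 score (2·TP/(2·TP+FP+FN)):
  O: TP=5, FP=2+0+4+1+5=12, FN=1+0+2+3+2=8 → 10/30 = 0.33333
  B: TP=4, FP=1+0+3+2+2=8, FN=2+2+0+2+0=6 → 8/22 = 0.36364
  A: TP=15, FP=0+2+2+0+5=9, FN=0+0+2+1+0=3 → 30/42 = 0.71429
  F: TP=21, FP=2+0+2+0+0=4, FN=4+3+2+3+1=13 → 42/59 = 0.71186
  G: TP=22, FP=3+2+1+3+2=11, FN=1+2+0+0+1=4 → 44/59 = 0.74576
  K: TP=18, FP=2+0+0+1+1=4, FN=5+2+5+0+2=14 → 36/54 = 0.66667
Macro-F1 score = mean = (0.33333 + 0.36364 + 0.71429 + 0.71186 + 0.74576 + 0.66667) / 6 = 0.5893

0.5893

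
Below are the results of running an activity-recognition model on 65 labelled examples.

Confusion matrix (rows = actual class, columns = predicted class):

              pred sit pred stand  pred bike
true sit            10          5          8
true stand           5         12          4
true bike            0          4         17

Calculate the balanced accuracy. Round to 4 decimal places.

0.6052

Balanced accuracy = mean of per-class recall.
  sit: recall = 10/23 = 0.43478
  stand: recall = 12/21 = 0.57143
  bike: recall = 17/21 = 0.80952
Mean = (0.43478 + 0.57143 + 0.80952) / 3 = 0.6052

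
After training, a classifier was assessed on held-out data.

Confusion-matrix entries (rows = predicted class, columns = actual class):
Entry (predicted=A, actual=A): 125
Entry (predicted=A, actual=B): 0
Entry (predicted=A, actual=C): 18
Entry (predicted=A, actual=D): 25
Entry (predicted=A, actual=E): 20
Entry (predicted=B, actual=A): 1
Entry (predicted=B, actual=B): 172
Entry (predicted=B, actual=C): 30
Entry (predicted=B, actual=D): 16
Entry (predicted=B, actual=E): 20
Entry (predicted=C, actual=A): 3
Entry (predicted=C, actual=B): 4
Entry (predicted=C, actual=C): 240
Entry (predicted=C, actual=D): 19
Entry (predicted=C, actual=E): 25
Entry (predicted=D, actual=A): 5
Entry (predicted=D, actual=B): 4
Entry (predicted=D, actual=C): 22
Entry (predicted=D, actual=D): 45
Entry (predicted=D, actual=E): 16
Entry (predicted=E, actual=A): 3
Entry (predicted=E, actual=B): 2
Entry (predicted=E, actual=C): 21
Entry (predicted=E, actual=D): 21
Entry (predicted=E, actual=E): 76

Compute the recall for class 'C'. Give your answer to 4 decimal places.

One-vs-rest for 'C': TP = diagonal; FP = other classes predicted 'C'; FN = 'C' predicted as other.
recall = TP/(TP+FN).
C: TP=240, FN=18+30+22+21=91 → 240/331 = 0.72508

0.7251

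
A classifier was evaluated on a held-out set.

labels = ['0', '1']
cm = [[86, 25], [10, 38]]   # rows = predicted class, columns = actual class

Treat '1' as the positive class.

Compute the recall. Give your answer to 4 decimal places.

0.6032

Recall = TP/(TP+FN) = 38/(38+25) = 38/63 = 0.6032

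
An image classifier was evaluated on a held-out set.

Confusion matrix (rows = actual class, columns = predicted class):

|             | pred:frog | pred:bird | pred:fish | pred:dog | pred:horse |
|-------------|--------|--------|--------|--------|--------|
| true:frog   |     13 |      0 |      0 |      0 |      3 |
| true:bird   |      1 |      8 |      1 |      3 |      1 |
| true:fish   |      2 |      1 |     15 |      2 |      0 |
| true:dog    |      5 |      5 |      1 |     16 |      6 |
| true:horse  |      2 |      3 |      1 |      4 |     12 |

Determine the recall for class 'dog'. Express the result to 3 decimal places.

One-vs-rest for 'dog': TP = diagonal; FP = other classes predicted 'dog'; FN = 'dog' predicted as other.
recall = TP/(TP+FN).
dog: TP=16, FN=5+5+1+6=17 → 16/33 = 0.4848

0.485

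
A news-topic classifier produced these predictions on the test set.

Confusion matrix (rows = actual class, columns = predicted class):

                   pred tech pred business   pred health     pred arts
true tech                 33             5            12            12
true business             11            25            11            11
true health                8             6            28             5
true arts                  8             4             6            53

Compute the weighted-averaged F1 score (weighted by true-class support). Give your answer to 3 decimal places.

Per-class F1 score (2·TP/(2·TP+FP+FN)):
  tech: TP=33, FP=11+8+8=27, FN=5+12+12=29 → 66/122 = 0.5410
  business: TP=25, FP=5+6+4=15, FN=11+11+11=33 → 50/98 = 0.5102
  health: TP=28, FP=12+11+6=29, FN=8+6+5=19 → 56/104 = 0.5385
  arts: TP=53, FP=12+11+5=28, FN=8+4+6=18 → 106/152 = 0.6974
Weighted-F1 score = Σ (supportᵢ/N)·F1 scoreᵢ with N=238: (62/238)·0.5410 + (58/238)·0.5102 + (47/238)·0.5385 + (71/238)·0.6974 = 0.580

0.580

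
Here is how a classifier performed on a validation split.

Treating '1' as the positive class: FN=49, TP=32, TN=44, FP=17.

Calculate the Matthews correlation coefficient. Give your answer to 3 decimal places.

MCC = (TP·TN − FP·FN) / √((TP+FP)(TP+FN)(TN+FP)(TN+FN))
Numerator = 32·44 − 17·49 = 575
Denominator = √(49·81·61·93) = √22516137 = 4745.1172
MCC = 575 / 4745.1172 = 0.121

0.121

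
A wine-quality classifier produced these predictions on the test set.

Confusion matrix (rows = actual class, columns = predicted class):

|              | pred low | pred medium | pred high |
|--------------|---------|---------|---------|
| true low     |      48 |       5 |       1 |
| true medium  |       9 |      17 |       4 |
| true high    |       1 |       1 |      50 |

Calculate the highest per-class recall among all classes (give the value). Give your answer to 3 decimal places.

0.962

Per-class recall (TP/(TP+FN)):
  low: TP=48, FN=5+1=6 → 48/54 = 0.8889
  medium: TP=17, FN=9+4=13 → 17/30 = 0.5667
  high: TP=50, FN=1+1=2 → 50/52 = 0.9615
Highest is class 'high' with recall = 0.962.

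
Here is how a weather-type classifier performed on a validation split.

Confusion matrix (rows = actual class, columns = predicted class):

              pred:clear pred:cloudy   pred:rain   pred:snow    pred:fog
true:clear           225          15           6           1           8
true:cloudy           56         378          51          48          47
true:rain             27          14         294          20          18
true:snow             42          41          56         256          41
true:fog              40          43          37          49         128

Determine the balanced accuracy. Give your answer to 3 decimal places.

Balanced accuracy = mean of per-class recall.
  clear: recall = 225/255 = 0.8824
  cloudy: recall = 378/580 = 0.6517
  rain: recall = 294/373 = 0.7882
  snow: recall = 256/436 = 0.5872
  fog: recall = 128/297 = 0.4310
Mean = (0.8824 + 0.6517 + 0.7882 + 0.5872 + 0.4310) / 5 = 0.668

0.668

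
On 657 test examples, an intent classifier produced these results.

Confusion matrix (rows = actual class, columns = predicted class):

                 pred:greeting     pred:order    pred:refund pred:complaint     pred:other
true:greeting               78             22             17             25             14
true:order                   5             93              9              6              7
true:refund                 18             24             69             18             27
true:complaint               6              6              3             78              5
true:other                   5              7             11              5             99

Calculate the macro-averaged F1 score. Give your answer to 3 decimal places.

0.635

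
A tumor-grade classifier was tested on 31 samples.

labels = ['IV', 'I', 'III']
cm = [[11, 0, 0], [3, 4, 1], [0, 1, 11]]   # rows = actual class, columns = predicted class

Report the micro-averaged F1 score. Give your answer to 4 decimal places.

0.8387

Micro-averaging pools counts across classes: ΣTP=26, ΣFP=5, ΣFN=5.
Micro-F1 score = 2·TP/(2·TP+FP+FN) on pooled counts = 0.8387 (equals overall accuracy in single-label multiclass).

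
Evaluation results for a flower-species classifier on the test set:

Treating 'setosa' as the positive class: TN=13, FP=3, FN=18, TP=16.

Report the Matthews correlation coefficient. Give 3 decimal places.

0.272

MCC = (TP·TN − FP·FN) / √((TP+FP)(TP+FN)(TN+FP)(TN+FN))
Numerator = 16·13 − 3·18 = 154
Denominator = √(19·34·16·31) = √320416 = 566.0530
MCC = 154 / 566.0530 = 0.272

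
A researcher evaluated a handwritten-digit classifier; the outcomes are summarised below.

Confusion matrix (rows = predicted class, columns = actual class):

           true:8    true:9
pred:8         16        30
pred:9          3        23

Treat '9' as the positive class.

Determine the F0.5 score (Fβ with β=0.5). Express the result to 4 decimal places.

0.7325

Fβ = (1+β²)·TP / ((1+β²)·TP + β²·FN + FP), with β²=1/4
= 1.25·23 / (1.25·23 + 0.25·30 + 3) = 0.7325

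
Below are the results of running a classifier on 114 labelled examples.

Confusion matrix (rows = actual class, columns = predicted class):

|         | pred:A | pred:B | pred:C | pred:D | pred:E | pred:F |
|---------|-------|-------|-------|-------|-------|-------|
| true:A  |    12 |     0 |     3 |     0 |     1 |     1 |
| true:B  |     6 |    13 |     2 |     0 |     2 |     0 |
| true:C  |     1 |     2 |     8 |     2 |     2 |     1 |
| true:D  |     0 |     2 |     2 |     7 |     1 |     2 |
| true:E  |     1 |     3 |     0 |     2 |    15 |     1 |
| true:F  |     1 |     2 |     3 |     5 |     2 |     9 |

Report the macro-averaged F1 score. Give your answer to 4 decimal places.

0.5522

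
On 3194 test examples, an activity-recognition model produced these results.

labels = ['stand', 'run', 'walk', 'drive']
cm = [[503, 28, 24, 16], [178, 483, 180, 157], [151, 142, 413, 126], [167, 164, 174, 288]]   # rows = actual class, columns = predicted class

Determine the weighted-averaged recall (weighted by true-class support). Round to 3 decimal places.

Per-class recall (TP/(TP+FN)):
  stand: TP=503, FN=28+24+16=68 → 503/571 = 0.8809
  run: TP=483, FN=178+180+157=515 → 483/998 = 0.4840
  walk: TP=413, FN=151+142+126=419 → 413/832 = 0.4964
  drive: TP=288, FN=167+164+174=505 → 288/793 = 0.3632
Weighted-recall = Σ (supportᵢ/N)·recallᵢ with N=3194: (571/3194)·0.8809 + (998/3194)·0.4840 + (832/3194)·0.4964 + (793/3194)·0.3632 = 0.528

0.528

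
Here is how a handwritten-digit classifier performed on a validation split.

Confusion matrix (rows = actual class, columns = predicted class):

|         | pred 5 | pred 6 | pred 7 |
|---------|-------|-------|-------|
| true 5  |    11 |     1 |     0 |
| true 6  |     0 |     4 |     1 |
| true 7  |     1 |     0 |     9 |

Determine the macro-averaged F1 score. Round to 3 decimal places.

0.872

Per-class F1 score (2·TP/(2·TP+FP+FN)):
  5: TP=11, FP=0+1=1, FN=1+0=1 → 22/24 = 0.9167
  6: TP=4, FP=1+0=1, FN=0+1=1 → 8/10 = 0.8000
  7: TP=9, FP=0+1=1, FN=1+0=1 → 18/20 = 0.9000
Macro-F1 score = mean = (0.9167 + 0.8000 + 0.9000) / 3 = 0.872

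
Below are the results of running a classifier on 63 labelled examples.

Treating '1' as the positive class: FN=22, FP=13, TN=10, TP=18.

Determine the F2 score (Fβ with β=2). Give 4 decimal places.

0.4712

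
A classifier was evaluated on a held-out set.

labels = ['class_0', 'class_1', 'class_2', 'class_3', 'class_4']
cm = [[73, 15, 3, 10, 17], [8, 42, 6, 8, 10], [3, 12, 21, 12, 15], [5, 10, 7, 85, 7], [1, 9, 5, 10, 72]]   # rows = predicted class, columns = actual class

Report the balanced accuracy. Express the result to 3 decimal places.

Balanced accuracy = mean of per-class recall.
  class_0: recall = 73/90 = 0.8111
  class_1: recall = 42/88 = 0.4773
  class_2: recall = 21/42 = 0.5000
  class_3: recall = 85/125 = 0.6800
  class_4: recall = 72/121 = 0.5950
Mean = (0.8111 + 0.4773 + 0.5000 + 0.6800 + 0.5950) / 5 = 0.613

0.613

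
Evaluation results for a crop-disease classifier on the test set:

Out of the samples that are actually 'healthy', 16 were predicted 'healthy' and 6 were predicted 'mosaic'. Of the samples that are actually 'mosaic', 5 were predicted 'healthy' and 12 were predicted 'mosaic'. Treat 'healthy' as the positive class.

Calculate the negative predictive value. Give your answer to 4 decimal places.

0.6667

NPV = TN/(TN+FN) = 12/(12+6) = 0.6667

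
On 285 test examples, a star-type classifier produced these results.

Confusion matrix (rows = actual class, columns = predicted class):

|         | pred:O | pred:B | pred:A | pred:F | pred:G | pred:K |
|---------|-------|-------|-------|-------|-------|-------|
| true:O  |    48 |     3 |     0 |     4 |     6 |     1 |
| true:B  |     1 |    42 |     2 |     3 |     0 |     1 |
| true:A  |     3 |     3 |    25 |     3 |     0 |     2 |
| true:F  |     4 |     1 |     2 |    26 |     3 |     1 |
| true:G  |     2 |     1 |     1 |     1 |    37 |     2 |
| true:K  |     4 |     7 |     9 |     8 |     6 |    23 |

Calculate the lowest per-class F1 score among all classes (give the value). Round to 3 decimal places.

0.529

Per-class F1 score (2·TP/(2·TP+FP+FN)):
  O: TP=48, FP=1+3+4+2+4=14, FN=3+0+4+6+1=14 → 96/124 = 0.7742
  B: TP=42, FP=3+3+1+1+7=15, FN=1+2+3+0+1=7 → 84/106 = 0.7925
  A: TP=25, FP=0+2+2+1+9=14, FN=3+3+3+0+2=11 → 50/75 = 0.6667
  F: TP=26, FP=4+3+3+1+8=19, FN=4+1+2+3+1=11 → 52/82 = 0.6341
  G: TP=37, FP=6+0+0+3+6=15, FN=2+1+1+1+2=7 → 74/96 = 0.7708
  K: TP=23, FP=1+1+2+1+2=7, FN=4+7+9+8+6=34 → 46/87 = 0.5287
Lowest is class 'K' with F1 score = 0.529.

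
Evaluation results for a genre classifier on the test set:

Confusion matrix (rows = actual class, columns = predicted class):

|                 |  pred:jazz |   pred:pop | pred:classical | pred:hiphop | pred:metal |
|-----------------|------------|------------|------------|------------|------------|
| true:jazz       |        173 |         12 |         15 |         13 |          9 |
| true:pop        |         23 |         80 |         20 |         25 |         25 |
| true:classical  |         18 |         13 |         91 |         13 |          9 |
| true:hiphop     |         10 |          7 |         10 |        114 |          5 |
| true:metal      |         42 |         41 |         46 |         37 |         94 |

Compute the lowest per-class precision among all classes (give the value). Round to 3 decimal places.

Per-class precision (TP/(TP+FP)):
  jazz: TP=173, FP=23+18+10+42=93 → 173/266 = 0.6504
  pop: TP=80, FP=12+13+7+41=73 → 80/153 = 0.5229
  classical: TP=91, FP=15+20+10+46=91 → 91/182 = 0.5000
  hiphop: TP=114, FP=13+25+13+37=88 → 114/202 = 0.5644
  metal: TP=94, FP=9+25+9+5=48 → 94/142 = 0.6620
Lowest is class 'classical' with precision = 0.500.

0.500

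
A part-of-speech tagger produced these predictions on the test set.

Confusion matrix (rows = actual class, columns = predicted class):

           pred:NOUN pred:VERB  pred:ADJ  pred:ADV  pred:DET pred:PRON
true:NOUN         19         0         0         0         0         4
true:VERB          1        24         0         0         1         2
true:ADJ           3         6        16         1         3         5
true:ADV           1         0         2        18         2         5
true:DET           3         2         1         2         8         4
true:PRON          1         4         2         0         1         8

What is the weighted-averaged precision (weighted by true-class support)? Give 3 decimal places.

Per-class precision (TP/(TP+FP)):
  NOUN: TP=19, FP=1+3+1+3+1=9 → 19/28 = 0.6786
  VERB: TP=24, FP=0+6+0+2+4=12 → 24/36 = 0.6667
  ADJ: TP=16, FP=0+0+2+1+2=5 → 16/21 = 0.7619
  ADV: TP=18, FP=0+0+1+2+0=3 → 18/21 = 0.8571
  DET: TP=8, FP=0+1+3+2+1=7 → 8/15 = 0.5333
  PRON: TP=8, FP=4+2+5+5+4=20 → 8/28 = 0.2857
Weighted-precision = Σ (supportᵢ/N)·precisionᵢ with N=149: (23/149)·0.6786 + (28/149)·0.6667 + (34/149)·0.7619 + (28/149)·0.8571 + (20/149)·0.5333 + (16/149)·0.2857 = 0.667

0.667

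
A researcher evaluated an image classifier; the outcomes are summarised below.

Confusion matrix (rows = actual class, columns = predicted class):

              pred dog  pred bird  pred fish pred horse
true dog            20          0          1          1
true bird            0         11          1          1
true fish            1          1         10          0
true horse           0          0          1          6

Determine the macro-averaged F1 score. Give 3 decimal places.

0.853

Per-class F1 score (2·TP/(2·TP+FP+FN)):
  dog: TP=20, FP=0+1+0=1, FN=0+1+1=2 → 40/43 = 0.9302
  bird: TP=11, FP=0+1+0=1, FN=0+1+1=2 → 22/25 = 0.8800
  fish: TP=10, FP=1+1+1=3, FN=1+1+0=2 → 20/25 = 0.8000
  horse: TP=6, FP=1+1+0=2, FN=0+0+1=1 → 12/15 = 0.8000
Macro-F1 score = mean = (0.9302 + 0.8800 + 0.8000 + 0.8000) / 4 = 0.853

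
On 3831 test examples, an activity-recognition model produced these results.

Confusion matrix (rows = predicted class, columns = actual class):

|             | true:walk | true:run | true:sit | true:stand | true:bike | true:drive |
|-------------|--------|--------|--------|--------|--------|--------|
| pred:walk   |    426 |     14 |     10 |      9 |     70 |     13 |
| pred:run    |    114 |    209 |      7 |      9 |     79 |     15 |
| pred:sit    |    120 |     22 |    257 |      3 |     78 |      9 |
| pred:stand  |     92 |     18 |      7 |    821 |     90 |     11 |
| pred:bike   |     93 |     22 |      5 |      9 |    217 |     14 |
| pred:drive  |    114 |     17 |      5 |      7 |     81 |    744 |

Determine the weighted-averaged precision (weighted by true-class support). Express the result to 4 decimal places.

Per-class precision (TP/(TP+FP)):
  walk: TP=426, FP=14+10+9+70+13=116 → 426/542 = 0.78598
  run: TP=209, FP=114+7+9+79+15=224 → 209/433 = 0.48268
  sit: TP=257, FP=120+22+3+78+9=232 → 257/489 = 0.52556
  stand: TP=821, FP=92+18+7+90+11=218 → 821/1039 = 0.79018
  bike: TP=217, FP=93+22+5+9+14=143 → 217/360 = 0.60278
  drive: TP=744, FP=114+17+5+7+81=224 → 744/968 = 0.76860
Weighted-precision = Σ (supportᵢ/N)·precisionᵢ with N=3831: (959/3831)·0.78598 + (302/3831)·0.48268 + (291/3831)·0.52556 + (858/3831)·0.79018 + (615/3831)·0.60278 + (806/3831)·0.76860 = 0.7102

0.7102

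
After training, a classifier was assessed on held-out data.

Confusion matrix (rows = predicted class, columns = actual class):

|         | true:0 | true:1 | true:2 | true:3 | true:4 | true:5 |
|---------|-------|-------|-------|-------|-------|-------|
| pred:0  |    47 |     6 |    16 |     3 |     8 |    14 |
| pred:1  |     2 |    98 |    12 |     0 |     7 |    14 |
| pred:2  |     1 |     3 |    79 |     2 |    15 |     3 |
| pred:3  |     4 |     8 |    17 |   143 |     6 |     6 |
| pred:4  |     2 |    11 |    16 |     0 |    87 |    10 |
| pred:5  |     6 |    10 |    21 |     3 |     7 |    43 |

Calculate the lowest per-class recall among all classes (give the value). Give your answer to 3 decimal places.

0.478

Per-class recall (TP/(TP+FN)):
  0: TP=47, FN=2+1+4+2+6=15 → 47/62 = 0.7581
  1: TP=98, FN=6+3+8+11+10=38 → 98/136 = 0.7206
  2: TP=79, FN=16+12+17+16+21=82 → 79/161 = 0.4907
  3: TP=143, FN=3+0+2+0+3=8 → 143/151 = 0.9470
  4: TP=87, FN=8+7+15+6+7=43 → 87/130 = 0.6692
  5: TP=43, FN=14+14+3+6+10=47 → 43/90 = 0.4778
Lowest is class '5' with recall = 0.478.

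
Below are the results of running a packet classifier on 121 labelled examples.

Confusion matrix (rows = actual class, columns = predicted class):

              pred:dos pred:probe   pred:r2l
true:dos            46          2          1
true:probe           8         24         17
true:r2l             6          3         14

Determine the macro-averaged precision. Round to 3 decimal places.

Per-class precision (TP/(TP+FP)):
  dos: TP=46, FP=8+6=14 → 46/60 = 0.7667
  probe: TP=24, FP=2+3=5 → 24/29 = 0.8276
  r2l: TP=14, FP=1+17=18 → 14/32 = 0.4375
Macro-precision = mean = (0.7667 + 0.8276 + 0.4375) / 3 = 0.677

0.677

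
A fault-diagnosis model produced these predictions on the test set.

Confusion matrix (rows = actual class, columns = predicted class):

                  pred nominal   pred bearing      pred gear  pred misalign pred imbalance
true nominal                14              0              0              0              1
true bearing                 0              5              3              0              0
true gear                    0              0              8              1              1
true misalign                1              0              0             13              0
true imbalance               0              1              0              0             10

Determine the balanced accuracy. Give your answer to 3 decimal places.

0.839

Balanced accuracy = mean of per-class recall.
  nominal: recall = 14/15 = 0.9333
  bearing: recall = 5/8 = 0.6250
  gear: recall = 8/10 = 0.8000
  misalign: recall = 13/14 = 0.9286
  imbalance: recall = 10/11 = 0.9091
Mean = (0.9333 + 0.6250 + 0.8000 + 0.9286 + 0.9091) / 5 = 0.839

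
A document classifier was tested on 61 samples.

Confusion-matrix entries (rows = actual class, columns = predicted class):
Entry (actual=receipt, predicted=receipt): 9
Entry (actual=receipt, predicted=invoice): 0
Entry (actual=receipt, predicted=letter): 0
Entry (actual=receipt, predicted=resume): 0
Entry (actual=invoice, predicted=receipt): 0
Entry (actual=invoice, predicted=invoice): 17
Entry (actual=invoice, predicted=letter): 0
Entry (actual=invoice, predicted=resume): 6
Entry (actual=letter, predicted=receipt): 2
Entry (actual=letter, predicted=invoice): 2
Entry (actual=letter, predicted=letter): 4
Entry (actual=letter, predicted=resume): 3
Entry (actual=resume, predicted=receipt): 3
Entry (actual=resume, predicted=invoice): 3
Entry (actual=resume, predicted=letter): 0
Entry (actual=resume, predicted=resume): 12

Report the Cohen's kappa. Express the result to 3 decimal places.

Observed agreement pₒ = trace/N = 42/61 = 0.6885
Expected agreement pₑ = Σ (rowᵢ·colᵢ)/N² = (9·14 + 23·22 + 11·4 + 18·21)/61² = 0.2833
κ = (pₒ − pₑ)/(1 − pₑ) = (0.6885 − 0.2833)/(1 − 0.2833) = 0.565

0.565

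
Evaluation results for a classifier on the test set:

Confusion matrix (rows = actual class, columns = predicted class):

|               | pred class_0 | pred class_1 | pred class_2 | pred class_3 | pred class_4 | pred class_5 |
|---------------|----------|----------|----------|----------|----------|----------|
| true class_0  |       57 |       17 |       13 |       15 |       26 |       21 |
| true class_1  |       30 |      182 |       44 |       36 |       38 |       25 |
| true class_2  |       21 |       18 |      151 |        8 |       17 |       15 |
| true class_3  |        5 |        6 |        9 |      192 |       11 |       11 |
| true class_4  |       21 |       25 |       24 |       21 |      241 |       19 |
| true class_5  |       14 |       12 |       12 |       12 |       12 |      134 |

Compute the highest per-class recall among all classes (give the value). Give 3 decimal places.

Per-class recall (TP/(TP+FN)):
  class_0: TP=57, FN=17+13+15+26+21=92 → 57/149 = 0.3826
  class_1: TP=182, FN=30+44+36+38+25=173 → 182/355 = 0.5127
  class_2: TP=151, FN=21+18+8+17+15=79 → 151/230 = 0.6565
  class_3: TP=192, FN=5+6+9+11+11=42 → 192/234 = 0.8205
  class_4: TP=241, FN=21+25+24+21+19=110 → 241/351 = 0.6866
  class_5: TP=134, FN=14+12+12+12+12=62 → 134/196 = 0.6837
Highest is class 'class_3' with recall = 0.821.

0.821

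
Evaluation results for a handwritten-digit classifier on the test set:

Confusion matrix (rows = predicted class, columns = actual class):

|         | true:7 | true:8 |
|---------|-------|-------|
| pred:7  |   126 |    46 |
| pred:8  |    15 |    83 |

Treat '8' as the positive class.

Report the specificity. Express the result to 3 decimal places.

0.894

Specificity = TN/(TN+FP) = 126/(126+15) = 0.894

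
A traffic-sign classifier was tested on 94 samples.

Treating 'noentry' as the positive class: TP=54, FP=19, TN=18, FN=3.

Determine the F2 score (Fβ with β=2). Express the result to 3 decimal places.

Fβ = (1+β²)·TP / ((1+β²)·TP + β²·FN + FP), with β²=4
= 5·54 / (5·54 + 4·3 + 19) = 0.897

0.897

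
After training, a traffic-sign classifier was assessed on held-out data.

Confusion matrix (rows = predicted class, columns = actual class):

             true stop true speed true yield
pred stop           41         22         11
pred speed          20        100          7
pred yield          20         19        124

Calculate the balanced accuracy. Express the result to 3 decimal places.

Balanced accuracy = mean of per-class recall.
  stop: recall = 41/81 = 0.5062
  speed: recall = 100/141 = 0.7092
  yield: recall = 124/142 = 0.8732
Mean = (0.5062 + 0.7092 + 0.8732) / 3 = 0.696

0.696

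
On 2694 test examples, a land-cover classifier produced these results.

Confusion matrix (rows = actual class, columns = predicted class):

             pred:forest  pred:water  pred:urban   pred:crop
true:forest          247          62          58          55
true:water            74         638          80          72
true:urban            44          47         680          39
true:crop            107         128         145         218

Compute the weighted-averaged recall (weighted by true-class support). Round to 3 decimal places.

0.662

Per-class recall (TP/(TP+FN)):
  forest: TP=247, FN=62+58+55=175 → 247/422 = 0.5853
  water: TP=638, FN=74+80+72=226 → 638/864 = 0.7384
  urban: TP=680, FN=44+47+39=130 → 680/810 = 0.8395
  crop: TP=218, FN=107+128+145=380 → 218/598 = 0.3645
Weighted-recall = Σ (supportᵢ/N)·recallᵢ with N=2694: (422/2694)·0.5853 + (864/2694)·0.7384 + (810/2694)·0.8395 + (598/2694)·0.3645 = 0.662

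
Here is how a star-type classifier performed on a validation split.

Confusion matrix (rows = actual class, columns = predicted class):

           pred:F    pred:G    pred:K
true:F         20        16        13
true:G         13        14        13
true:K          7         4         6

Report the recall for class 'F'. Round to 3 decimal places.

One-vs-rest for 'F': TP = diagonal; FP = other classes predicted 'F'; FN = 'F' predicted as other.
recall = TP/(TP+FN).
F: TP=20, FN=16+13=29 → 20/49 = 0.4082

0.408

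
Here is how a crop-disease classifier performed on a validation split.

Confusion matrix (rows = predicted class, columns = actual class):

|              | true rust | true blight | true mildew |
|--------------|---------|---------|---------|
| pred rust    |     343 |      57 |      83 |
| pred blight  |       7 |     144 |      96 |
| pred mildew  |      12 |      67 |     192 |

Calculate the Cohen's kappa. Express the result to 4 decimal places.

Observed agreement pₒ = trace/N = 679/1001 = 0.67832
Expected agreement pₑ = Σ (rowᵢ·colᵢ)/N² = (362·483 + 268·247 + 371·271)/1001² = 0.34090
κ = (pₒ − pₑ)/(1 − pₑ) = (0.67832 − 0.34090)/(1 − 0.34090) = 0.5119

0.5119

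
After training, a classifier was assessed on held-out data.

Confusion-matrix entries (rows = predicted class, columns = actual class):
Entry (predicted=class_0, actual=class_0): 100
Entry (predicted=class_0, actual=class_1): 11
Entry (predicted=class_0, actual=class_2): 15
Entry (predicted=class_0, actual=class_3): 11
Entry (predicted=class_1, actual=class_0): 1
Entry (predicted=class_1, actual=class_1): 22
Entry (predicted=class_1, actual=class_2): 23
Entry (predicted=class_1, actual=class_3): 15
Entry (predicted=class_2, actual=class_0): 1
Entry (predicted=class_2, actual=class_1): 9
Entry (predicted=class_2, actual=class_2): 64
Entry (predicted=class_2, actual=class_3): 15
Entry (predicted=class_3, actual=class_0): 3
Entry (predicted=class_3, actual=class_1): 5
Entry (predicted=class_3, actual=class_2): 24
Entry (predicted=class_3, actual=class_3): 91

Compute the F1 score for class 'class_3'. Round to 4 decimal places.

0.7137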